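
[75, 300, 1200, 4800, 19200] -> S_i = 75*4^i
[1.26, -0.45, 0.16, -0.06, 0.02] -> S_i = 1.26*(-0.36)^i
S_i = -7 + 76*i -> [-7, 69, 145, 221, 297]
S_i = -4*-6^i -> [-4, 24, -144, 864, -5184]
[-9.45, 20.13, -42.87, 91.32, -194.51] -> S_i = -9.45*(-2.13)^i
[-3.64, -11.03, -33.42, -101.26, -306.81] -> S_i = -3.64*3.03^i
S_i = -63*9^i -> [-63, -567, -5103, -45927, -413343]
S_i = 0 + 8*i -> [0, 8, 16, 24, 32]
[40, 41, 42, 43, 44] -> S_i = 40 + 1*i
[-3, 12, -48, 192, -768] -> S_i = -3*-4^i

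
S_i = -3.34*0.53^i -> [-3.34, -1.77, -0.94, -0.5, -0.26]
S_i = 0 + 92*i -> [0, 92, 184, 276, 368]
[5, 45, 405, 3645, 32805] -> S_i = 5*9^i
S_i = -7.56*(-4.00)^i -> [-7.56, 30.24, -120.96, 483.84, -1935.36]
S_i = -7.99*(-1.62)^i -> [-7.99, 12.94, -20.97, 33.97, -55.03]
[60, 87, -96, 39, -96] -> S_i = Random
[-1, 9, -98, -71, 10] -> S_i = Random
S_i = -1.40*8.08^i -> [-1.4, -11.31, -91.4, -738.52, -5967.24]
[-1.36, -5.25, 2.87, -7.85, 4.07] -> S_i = Random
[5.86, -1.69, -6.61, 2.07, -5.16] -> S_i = Random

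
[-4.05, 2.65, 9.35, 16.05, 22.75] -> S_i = -4.05 + 6.70*i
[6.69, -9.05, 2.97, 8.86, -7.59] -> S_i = Random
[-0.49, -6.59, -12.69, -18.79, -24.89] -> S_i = -0.49 + -6.10*i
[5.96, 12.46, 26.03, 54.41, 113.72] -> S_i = 5.96*2.09^i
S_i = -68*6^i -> [-68, -408, -2448, -14688, -88128]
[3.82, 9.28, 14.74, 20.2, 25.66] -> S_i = 3.82 + 5.46*i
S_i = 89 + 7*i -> [89, 96, 103, 110, 117]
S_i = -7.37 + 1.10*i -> [-7.37, -6.27, -5.17, -4.07, -2.97]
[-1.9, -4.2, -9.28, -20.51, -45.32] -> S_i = -1.90*2.21^i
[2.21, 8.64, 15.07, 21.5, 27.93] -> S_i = 2.21 + 6.43*i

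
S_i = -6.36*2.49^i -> [-6.36, -15.84, -39.43, -98.19, -244.49]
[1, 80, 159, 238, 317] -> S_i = 1 + 79*i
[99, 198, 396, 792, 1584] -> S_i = 99*2^i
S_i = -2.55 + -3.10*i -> [-2.55, -5.65, -8.75, -11.85, -14.95]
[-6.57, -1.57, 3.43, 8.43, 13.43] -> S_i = -6.57 + 5.00*i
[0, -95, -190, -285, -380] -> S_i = 0 + -95*i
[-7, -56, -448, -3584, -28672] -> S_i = -7*8^i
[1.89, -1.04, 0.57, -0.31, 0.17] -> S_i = 1.89*(-0.55)^i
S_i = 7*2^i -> [7, 14, 28, 56, 112]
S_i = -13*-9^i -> [-13, 117, -1053, 9477, -85293]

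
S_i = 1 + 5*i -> [1, 6, 11, 16, 21]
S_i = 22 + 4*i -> [22, 26, 30, 34, 38]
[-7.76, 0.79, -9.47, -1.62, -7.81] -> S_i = Random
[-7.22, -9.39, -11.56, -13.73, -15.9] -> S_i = -7.22 + -2.17*i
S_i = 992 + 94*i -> [992, 1086, 1180, 1274, 1368]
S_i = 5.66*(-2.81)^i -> [5.66, -15.9, 44.69, -125.58, 352.89]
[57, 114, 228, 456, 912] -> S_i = 57*2^i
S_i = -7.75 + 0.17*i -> [-7.75, -7.58, -7.41, -7.24, -7.07]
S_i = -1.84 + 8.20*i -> [-1.84, 6.36, 14.56, 22.76, 30.96]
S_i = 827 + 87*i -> [827, 914, 1001, 1088, 1175]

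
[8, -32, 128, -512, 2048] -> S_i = 8*-4^i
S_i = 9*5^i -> [9, 45, 225, 1125, 5625]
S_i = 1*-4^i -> [1, -4, 16, -64, 256]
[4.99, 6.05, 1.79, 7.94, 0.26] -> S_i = Random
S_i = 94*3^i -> [94, 282, 846, 2538, 7614]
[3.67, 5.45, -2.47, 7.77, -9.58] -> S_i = Random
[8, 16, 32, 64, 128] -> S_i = 8*2^i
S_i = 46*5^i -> [46, 230, 1150, 5750, 28750]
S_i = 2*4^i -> [2, 8, 32, 128, 512]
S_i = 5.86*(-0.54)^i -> [5.86, -3.16, 1.71, -0.92, 0.5]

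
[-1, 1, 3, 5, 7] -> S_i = -1 + 2*i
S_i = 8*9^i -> [8, 72, 648, 5832, 52488]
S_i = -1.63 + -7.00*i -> [-1.63, -8.63, -15.63, -22.63, -29.63]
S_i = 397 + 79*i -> [397, 476, 555, 634, 713]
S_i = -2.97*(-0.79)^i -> [-2.97, 2.35, -1.85, 1.46, -1.16]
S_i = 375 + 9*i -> [375, 384, 393, 402, 411]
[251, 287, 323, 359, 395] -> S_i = 251 + 36*i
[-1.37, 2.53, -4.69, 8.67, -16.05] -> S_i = -1.37*(-1.85)^i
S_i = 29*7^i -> [29, 203, 1421, 9947, 69629]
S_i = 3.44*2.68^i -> [3.44, 9.22, 24.71, 66.22, 177.46]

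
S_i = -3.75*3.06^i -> [-3.75, -11.48, -35.11, -107.45, -328.79]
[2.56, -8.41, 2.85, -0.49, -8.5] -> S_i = Random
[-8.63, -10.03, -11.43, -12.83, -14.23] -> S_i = -8.63 + -1.40*i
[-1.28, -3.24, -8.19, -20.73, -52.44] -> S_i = -1.28*2.53^i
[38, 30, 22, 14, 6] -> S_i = 38 + -8*i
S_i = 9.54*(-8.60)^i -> [9.54, -82.04, 705.58, -6067.97, 52184.58]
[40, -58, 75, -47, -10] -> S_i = Random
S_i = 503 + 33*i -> [503, 536, 569, 602, 635]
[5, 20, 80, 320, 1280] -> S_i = 5*4^i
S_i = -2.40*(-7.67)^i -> [-2.4, 18.41, -141.19, 1082.92, -8306.01]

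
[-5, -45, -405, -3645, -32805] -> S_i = -5*9^i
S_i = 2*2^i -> [2, 4, 8, 16, 32]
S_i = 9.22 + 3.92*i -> [9.22, 13.14, 17.06, 20.98, 24.9]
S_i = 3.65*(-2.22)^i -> [3.65, -8.1, 17.99, -39.93, 88.66]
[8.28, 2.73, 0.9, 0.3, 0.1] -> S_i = 8.28*0.33^i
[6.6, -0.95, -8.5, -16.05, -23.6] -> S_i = 6.60 + -7.55*i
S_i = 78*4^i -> [78, 312, 1248, 4992, 19968]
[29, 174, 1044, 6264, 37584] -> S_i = 29*6^i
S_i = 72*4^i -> [72, 288, 1152, 4608, 18432]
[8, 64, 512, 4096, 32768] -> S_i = 8*8^i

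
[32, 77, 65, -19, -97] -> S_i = Random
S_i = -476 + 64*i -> [-476, -412, -348, -284, -220]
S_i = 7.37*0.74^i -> [7.37, 5.45, 4.04, 2.99, 2.21]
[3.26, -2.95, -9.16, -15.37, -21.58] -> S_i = 3.26 + -6.21*i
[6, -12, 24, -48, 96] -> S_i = 6*-2^i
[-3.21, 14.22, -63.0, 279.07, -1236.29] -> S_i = -3.21*(-4.43)^i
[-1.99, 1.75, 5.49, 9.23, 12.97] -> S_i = -1.99 + 3.74*i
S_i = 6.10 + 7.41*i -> [6.1, 13.51, 20.92, 28.33, 35.74]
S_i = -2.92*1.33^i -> [-2.92, -3.88, -5.17, -6.87, -9.14]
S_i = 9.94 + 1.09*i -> [9.94, 11.03, 12.12, 13.21, 14.3]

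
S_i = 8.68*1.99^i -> [8.68, 17.27, 34.37, 68.4, 136.12]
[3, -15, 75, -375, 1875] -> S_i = 3*-5^i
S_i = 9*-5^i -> [9, -45, 225, -1125, 5625]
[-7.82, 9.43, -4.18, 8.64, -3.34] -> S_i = Random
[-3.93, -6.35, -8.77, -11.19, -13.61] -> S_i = -3.93 + -2.42*i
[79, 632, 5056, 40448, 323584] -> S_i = 79*8^i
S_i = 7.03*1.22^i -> [7.03, 8.58, 10.46, 12.77, 15.57]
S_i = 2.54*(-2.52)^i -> [2.54, -6.4, 16.13, -40.65, 102.43]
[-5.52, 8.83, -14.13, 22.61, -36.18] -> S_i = -5.52*(-1.60)^i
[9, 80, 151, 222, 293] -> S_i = 9 + 71*i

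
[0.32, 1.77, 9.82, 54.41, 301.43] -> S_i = 0.32*5.54^i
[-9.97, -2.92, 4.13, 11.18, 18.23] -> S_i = -9.97 + 7.05*i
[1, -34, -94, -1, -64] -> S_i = Random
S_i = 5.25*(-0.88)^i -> [5.25, -4.62, 4.07, -3.58, 3.15]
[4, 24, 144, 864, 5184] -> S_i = 4*6^i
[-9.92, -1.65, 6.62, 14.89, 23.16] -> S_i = -9.92 + 8.27*i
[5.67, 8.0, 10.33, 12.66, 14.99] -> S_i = 5.67 + 2.33*i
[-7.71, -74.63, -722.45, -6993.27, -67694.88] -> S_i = -7.71*9.68^i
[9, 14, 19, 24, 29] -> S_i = 9 + 5*i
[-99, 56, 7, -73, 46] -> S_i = Random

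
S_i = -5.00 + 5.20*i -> [-5.0, 0.2, 5.4, 10.6, 15.8]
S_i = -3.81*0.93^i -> [-3.81, -3.54, -3.3, -3.06, -2.85]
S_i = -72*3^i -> [-72, -216, -648, -1944, -5832]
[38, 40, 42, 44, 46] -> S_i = 38 + 2*i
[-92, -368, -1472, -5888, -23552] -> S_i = -92*4^i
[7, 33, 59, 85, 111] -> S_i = 7 + 26*i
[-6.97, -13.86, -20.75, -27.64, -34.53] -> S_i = -6.97 + -6.89*i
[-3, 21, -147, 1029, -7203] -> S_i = -3*-7^i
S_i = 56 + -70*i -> [56, -14, -84, -154, -224]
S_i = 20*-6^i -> [20, -120, 720, -4320, 25920]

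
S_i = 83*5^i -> [83, 415, 2075, 10375, 51875]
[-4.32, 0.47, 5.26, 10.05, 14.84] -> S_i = -4.32 + 4.79*i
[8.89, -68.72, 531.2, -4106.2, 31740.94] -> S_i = 8.89*(-7.73)^i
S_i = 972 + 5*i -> [972, 977, 982, 987, 992]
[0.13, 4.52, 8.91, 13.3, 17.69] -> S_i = 0.13 + 4.39*i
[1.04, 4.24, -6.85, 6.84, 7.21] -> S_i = Random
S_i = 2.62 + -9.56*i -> [2.62, -6.94, -16.5, -26.06, -35.62]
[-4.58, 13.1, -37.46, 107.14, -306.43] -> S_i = -4.58*(-2.86)^i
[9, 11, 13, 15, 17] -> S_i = 9 + 2*i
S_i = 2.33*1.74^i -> [2.33, 4.05, 7.05, 12.27, 21.36]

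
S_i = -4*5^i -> [-4, -20, -100, -500, -2500]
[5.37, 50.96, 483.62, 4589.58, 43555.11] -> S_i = 5.37*9.49^i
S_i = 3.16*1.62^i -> [3.16, 5.12, 8.29, 13.43, 21.76]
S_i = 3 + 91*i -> [3, 94, 185, 276, 367]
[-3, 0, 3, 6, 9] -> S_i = -3 + 3*i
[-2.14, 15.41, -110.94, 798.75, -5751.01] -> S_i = -2.14*(-7.20)^i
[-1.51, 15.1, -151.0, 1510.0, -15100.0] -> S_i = -1.51*(-10.00)^i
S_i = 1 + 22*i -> [1, 23, 45, 67, 89]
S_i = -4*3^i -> [-4, -12, -36, -108, -324]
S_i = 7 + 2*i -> [7, 9, 11, 13, 15]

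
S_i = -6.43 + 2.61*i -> [-6.43, -3.82, -1.21, 1.4, 4.01]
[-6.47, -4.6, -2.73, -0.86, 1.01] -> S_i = -6.47 + 1.87*i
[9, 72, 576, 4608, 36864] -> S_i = 9*8^i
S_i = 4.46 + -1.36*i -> [4.46, 3.1, 1.74, 0.38, -0.98]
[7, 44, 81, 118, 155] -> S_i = 7 + 37*i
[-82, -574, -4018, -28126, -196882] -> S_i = -82*7^i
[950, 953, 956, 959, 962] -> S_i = 950 + 3*i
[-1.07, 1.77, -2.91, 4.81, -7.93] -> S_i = -1.07*(-1.65)^i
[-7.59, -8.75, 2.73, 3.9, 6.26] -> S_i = Random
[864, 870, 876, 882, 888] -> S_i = 864 + 6*i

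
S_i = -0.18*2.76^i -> [-0.18, -0.5, -1.37, -3.78, -10.45]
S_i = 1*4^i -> [1, 4, 16, 64, 256]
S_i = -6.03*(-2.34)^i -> [-6.03, 14.11, -33.02, 77.26, -180.79]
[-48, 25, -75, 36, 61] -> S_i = Random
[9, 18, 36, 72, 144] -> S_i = 9*2^i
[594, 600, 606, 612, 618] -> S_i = 594 + 6*i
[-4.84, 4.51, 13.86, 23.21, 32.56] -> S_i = -4.84 + 9.35*i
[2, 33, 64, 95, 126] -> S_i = 2 + 31*i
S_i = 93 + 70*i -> [93, 163, 233, 303, 373]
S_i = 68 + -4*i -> [68, 64, 60, 56, 52]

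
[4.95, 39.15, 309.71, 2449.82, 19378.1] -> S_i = 4.95*7.91^i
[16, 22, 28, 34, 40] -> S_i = 16 + 6*i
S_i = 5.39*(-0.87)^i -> [5.39, -4.69, 4.08, -3.55, 3.09]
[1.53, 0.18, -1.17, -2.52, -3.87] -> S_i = 1.53 + -1.35*i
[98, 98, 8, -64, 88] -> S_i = Random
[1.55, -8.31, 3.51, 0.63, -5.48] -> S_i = Random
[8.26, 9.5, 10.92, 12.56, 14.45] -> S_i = 8.26*1.15^i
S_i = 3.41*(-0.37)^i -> [3.41, -1.26, 0.47, -0.17, 0.06]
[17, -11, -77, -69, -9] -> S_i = Random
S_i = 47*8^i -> [47, 376, 3008, 24064, 192512]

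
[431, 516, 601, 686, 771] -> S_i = 431 + 85*i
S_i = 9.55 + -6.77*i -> [9.55, 2.78, -3.99, -10.76, -17.53]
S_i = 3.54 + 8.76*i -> [3.54, 12.3, 21.06, 29.82, 38.58]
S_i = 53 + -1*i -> [53, 52, 51, 50, 49]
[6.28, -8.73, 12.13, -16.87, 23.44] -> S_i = 6.28*(-1.39)^i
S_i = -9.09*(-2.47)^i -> [-9.09, 22.45, -55.46, 136.98, -338.34]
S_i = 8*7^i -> [8, 56, 392, 2744, 19208]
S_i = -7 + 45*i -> [-7, 38, 83, 128, 173]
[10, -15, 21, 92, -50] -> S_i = Random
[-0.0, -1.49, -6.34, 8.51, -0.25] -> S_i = Random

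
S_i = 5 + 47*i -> [5, 52, 99, 146, 193]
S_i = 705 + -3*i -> [705, 702, 699, 696, 693]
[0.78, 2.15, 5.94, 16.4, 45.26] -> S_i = 0.78*2.76^i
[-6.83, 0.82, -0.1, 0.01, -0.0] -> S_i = -6.83*(-0.12)^i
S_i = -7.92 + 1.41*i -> [-7.92, -6.51, -5.1, -3.69, -2.28]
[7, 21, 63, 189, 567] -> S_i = 7*3^i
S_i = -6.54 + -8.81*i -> [-6.54, -15.35, -24.16, -32.97, -41.78]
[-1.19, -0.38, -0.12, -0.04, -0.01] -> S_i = -1.19*0.32^i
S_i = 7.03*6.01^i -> [7.03, 42.25, 253.92, 1526.09, 9171.77]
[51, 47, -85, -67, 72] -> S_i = Random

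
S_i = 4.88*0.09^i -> [4.88, 0.44, 0.04, 0.0, 0.0]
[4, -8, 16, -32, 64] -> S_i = 4*-2^i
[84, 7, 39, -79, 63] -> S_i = Random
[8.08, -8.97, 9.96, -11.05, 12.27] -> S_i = 8.08*(-1.11)^i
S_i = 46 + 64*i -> [46, 110, 174, 238, 302]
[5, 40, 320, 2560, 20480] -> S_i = 5*8^i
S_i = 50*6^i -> [50, 300, 1800, 10800, 64800]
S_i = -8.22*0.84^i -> [-8.22, -6.9, -5.8, -4.87, -4.09]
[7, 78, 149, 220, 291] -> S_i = 7 + 71*i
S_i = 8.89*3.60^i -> [8.89, 32.0, 115.21, 414.77, 1493.18]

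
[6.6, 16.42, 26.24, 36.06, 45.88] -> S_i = 6.60 + 9.82*i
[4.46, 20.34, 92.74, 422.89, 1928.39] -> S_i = 4.46*4.56^i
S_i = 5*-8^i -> [5, -40, 320, -2560, 20480]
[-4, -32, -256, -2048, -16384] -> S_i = -4*8^i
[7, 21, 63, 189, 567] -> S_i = 7*3^i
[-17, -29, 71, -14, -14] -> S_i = Random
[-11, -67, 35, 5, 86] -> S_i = Random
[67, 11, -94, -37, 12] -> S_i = Random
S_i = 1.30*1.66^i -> [1.3, 2.16, 3.58, 5.95, 9.87]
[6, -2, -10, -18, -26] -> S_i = 6 + -8*i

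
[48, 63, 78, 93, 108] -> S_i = 48 + 15*i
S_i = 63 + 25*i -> [63, 88, 113, 138, 163]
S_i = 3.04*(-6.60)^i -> [3.04, -20.06, 132.42, -873.99, 5768.32]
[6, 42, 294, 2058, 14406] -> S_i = 6*7^i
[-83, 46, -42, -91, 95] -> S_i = Random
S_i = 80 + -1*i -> [80, 79, 78, 77, 76]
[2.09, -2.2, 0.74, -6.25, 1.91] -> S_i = Random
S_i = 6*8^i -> [6, 48, 384, 3072, 24576]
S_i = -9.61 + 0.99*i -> [-9.61, -8.62, -7.63, -6.64, -5.65]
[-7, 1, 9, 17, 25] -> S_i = -7 + 8*i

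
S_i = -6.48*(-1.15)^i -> [-6.48, 7.45, -8.57, 9.86, -11.33]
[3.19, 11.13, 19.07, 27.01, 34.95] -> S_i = 3.19 + 7.94*i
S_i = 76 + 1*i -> [76, 77, 78, 79, 80]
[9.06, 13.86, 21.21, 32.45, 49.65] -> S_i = 9.06*1.53^i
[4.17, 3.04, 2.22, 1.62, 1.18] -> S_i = 4.17*0.73^i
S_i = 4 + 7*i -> [4, 11, 18, 25, 32]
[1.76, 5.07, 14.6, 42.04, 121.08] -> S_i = 1.76*2.88^i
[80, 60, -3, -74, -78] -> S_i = Random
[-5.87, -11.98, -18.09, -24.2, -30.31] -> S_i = -5.87 + -6.11*i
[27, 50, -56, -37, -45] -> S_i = Random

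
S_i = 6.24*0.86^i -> [6.24, 5.37, 4.62, 3.97, 3.41]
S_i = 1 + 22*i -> [1, 23, 45, 67, 89]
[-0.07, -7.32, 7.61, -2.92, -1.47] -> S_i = Random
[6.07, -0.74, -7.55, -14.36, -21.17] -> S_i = 6.07 + -6.81*i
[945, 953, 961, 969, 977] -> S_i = 945 + 8*i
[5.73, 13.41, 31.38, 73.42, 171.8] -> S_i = 5.73*2.34^i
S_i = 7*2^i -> [7, 14, 28, 56, 112]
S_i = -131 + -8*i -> [-131, -139, -147, -155, -163]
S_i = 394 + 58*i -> [394, 452, 510, 568, 626]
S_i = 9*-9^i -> [9, -81, 729, -6561, 59049]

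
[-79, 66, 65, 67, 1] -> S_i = Random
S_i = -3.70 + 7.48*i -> [-3.7, 3.78, 11.26, 18.74, 26.22]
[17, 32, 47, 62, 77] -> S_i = 17 + 15*i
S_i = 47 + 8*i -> [47, 55, 63, 71, 79]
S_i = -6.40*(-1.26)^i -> [-6.4, 8.06, -10.16, 12.8, -16.13]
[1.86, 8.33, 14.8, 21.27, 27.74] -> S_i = 1.86 + 6.47*i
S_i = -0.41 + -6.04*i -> [-0.41, -6.45, -12.49, -18.53, -24.57]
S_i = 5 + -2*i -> [5, 3, 1, -1, -3]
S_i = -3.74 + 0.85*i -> [-3.74, -2.89, -2.04, -1.19, -0.34]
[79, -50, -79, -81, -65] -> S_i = Random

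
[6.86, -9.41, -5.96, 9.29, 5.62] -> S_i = Random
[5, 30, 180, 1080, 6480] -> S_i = 5*6^i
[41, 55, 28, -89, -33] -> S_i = Random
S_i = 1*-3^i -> [1, -3, 9, -27, 81]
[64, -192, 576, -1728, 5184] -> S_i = 64*-3^i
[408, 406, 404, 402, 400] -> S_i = 408 + -2*i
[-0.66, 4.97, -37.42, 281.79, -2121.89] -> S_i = -0.66*(-7.53)^i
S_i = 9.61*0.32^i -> [9.61, 3.08, 0.98, 0.31, 0.1]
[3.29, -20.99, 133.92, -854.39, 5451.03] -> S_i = 3.29*(-6.38)^i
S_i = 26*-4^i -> [26, -104, 416, -1664, 6656]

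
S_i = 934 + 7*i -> [934, 941, 948, 955, 962]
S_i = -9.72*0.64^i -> [-9.72, -6.22, -3.98, -2.55, -1.63]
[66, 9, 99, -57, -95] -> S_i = Random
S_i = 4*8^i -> [4, 32, 256, 2048, 16384]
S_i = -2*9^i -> [-2, -18, -162, -1458, -13122]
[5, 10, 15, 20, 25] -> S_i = 5 + 5*i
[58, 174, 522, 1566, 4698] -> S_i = 58*3^i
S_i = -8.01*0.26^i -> [-8.01, -2.08, -0.54, -0.14, -0.04]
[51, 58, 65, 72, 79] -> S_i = 51 + 7*i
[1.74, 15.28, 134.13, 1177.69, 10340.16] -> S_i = 1.74*8.78^i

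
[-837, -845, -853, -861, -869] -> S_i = -837 + -8*i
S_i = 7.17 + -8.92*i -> [7.17, -1.75, -10.67, -19.59, -28.51]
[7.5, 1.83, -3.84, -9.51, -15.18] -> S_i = 7.50 + -5.67*i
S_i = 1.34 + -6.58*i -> [1.34, -5.24, -11.82, -18.4, -24.98]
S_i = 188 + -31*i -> [188, 157, 126, 95, 64]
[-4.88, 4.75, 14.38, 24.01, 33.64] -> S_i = -4.88 + 9.63*i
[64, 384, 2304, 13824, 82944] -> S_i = 64*6^i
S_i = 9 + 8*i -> [9, 17, 25, 33, 41]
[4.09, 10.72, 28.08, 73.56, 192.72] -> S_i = 4.09*2.62^i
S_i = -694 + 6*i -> [-694, -688, -682, -676, -670]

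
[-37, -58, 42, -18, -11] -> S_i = Random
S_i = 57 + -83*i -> [57, -26, -109, -192, -275]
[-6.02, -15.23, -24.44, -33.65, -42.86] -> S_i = -6.02 + -9.21*i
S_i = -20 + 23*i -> [-20, 3, 26, 49, 72]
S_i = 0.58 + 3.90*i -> [0.58, 4.48, 8.38, 12.28, 16.18]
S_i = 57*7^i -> [57, 399, 2793, 19551, 136857]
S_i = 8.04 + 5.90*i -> [8.04, 13.94, 19.84, 25.74, 31.64]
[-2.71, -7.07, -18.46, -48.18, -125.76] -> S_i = -2.71*2.61^i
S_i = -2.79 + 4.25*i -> [-2.79, 1.46, 5.71, 9.96, 14.21]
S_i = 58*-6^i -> [58, -348, 2088, -12528, 75168]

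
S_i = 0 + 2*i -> [0, 2, 4, 6, 8]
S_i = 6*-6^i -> [6, -36, 216, -1296, 7776]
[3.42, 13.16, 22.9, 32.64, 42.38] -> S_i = 3.42 + 9.74*i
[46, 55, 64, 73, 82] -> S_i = 46 + 9*i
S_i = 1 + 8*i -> [1, 9, 17, 25, 33]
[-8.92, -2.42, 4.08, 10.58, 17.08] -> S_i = -8.92 + 6.50*i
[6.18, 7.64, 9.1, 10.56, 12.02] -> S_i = 6.18 + 1.46*i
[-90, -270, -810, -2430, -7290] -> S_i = -90*3^i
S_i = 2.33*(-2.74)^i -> [2.33, -6.38, 17.49, -47.93, 131.33]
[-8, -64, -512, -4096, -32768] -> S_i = -8*8^i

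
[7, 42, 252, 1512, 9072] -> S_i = 7*6^i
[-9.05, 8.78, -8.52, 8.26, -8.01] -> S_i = -9.05*(-0.97)^i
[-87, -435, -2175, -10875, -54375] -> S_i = -87*5^i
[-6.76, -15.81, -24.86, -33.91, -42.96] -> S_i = -6.76 + -9.05*i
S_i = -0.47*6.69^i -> [-0.47, -3.14, -21.04, -140.73, -941.46]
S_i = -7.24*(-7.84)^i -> [-7.24, 56.76, -445.01, 3488.89, -27352.86]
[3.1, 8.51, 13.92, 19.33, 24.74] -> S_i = 3.10 + 5.41*i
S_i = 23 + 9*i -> [23, 32, 41, 50, 59]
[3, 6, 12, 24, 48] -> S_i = 3*2^i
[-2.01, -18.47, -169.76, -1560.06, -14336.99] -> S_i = -2.01*9.19^i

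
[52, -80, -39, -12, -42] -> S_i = Random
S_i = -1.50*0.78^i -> [-1.5, -1.17, -0.91, -0.71, -0.56]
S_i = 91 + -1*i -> [91, 90, 89, 88, 87]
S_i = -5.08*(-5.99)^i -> [-5.08, 30.43, -182.27, 1091.8, -6539.9]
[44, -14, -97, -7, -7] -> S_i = Random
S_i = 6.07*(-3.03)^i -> [6.07, -18.39, 55.73, -168.86, 511.63]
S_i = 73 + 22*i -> [73, 95, 117, 139, 161]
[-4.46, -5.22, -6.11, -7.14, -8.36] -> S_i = -4.46*1.17^i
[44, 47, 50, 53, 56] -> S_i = 44 + 3*i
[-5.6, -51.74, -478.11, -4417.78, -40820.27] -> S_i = -5.60*9.24^i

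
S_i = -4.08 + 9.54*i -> [-4.08, 5.46, 15.0, 24.54, 34.08]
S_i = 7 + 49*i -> [7, 56, 105, 154, 203]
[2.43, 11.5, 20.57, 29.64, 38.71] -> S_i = 2.43 + 9.07*i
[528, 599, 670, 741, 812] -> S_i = 528 + 71*i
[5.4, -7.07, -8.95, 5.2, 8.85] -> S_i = Random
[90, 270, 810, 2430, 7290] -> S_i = 90*3^i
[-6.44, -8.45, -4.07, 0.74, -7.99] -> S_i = Random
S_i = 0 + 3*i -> [0, 3, 6, 9, 12]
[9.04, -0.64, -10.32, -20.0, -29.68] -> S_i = 9.04 + -9.68*i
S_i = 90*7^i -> [90, 630, 4410, 30870, 216090]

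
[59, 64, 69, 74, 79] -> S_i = 59 + 5*i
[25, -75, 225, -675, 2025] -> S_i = 25*-3^i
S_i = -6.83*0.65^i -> [-6.83, -4.44, -2.89, -1.88, -1.22]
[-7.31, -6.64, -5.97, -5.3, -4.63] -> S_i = -7.31 + 0.67*i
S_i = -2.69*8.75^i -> [-2.69, -23.54, -205.95, -1802.09, -15768.29]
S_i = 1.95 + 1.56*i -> [1.95, 3.51, 5.07, 6.63, 8.19]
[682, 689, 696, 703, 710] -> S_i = 682 + 7*i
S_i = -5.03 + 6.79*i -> [-5.03, 1.76, 8.55, 15.34, 22.13]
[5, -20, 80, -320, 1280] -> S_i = 5*-4^i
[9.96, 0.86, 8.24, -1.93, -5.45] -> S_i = Random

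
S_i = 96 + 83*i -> [96, 179, 262, 345, 428]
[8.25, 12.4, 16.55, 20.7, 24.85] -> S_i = 8.25 + 4.15*i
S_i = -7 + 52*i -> [-7, 45, 97, 149, 201]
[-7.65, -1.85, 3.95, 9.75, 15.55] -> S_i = -7.65 + 5.80*i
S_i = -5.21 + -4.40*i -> [-5.21, -9.61, -14.01, -18.41, -22.81]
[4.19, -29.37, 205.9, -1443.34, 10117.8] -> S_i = 4.19*(-7.01)^i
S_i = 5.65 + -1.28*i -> [5.65, 4.37, 3.09, 1.81, 0.53]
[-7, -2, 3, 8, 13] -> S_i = -7 + 5*i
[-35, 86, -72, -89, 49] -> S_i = Random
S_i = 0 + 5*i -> [0, 5, 10, 15, 20]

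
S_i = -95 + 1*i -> [-95, -94, -93, -92, -91]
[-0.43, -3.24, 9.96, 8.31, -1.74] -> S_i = Random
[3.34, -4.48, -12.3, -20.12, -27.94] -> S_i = 3.34 + -7.82*i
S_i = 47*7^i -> [47, 329, 2303, 16121, 112847]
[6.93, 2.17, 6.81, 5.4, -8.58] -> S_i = Random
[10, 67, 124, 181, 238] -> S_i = 10 + 57*i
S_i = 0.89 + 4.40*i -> [0.89, 5.29, 9.69, 14.09, 18.49]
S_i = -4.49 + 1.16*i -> [-4.49, -3.33, -2.17, -1.01, 0.15]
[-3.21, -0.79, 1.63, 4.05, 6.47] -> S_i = -3.21 + 2.42*i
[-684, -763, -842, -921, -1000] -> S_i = -684 + -79*i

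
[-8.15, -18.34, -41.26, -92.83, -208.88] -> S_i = -8.15*2.25^i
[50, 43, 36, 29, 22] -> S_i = 50 + -7*i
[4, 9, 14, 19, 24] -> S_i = 4 + 5*i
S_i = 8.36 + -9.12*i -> [8.36, -0.76, -9.88, -19.0, -28.12]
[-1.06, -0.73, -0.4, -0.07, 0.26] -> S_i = -1.06 + 0.33*i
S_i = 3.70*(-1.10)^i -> [3.7, -4.07, 4.48, -4.92, 5.42]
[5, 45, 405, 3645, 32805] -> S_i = 5*9^i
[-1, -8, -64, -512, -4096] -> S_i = -1*8^i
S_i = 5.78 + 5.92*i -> [5.78, 11.7, 17.62, 23.54, 29.46]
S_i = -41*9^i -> [-41, -369, -3321, -29889, -269001]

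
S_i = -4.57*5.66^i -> [-4.57, -25.87, -146.4, -828.64, -4690.1]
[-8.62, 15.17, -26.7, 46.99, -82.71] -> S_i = -8.62*(-1.76)^i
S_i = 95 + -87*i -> [95, 8, -79, -166, -253]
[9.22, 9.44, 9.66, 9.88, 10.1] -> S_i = 9.22 + 0.22*i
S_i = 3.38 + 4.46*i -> [3.38, 7.84, 12.3, 16.76, 21.22]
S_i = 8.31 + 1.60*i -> [8.31, 9.91, 11.51, 13.11, 14.71]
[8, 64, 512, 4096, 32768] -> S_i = 8*8^i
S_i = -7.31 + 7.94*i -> [-7.31, 0.63, 8.57, 16.51, 24.45]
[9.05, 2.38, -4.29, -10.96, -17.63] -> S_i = 9.05 + -6.67*i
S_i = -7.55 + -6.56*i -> [-7.55, -14.11, -20.67, -27.23, -33.79]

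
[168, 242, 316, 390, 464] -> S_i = 168 + 74*i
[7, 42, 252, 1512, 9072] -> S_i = 7*6^i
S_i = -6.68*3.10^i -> [-6.68, -20.71, -64.19, -199.0, -616.91]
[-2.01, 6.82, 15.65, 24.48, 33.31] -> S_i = -2.01 + 8.83*i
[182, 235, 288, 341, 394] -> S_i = 182 + 53*i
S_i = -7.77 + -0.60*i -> [-7.77, -8.37, -8.97, -9.57, -10.17]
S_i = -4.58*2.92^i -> [-4.58, -13.37, -39.05, -114.03, -332.96]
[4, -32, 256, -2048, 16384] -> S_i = 4*-8^i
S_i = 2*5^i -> [2, 10, 50, 250, 1250]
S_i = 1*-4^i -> [1, -4, 16, -64, 256]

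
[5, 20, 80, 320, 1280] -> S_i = 5*4^i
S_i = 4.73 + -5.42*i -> [4.73, -0.69, -6.11, -11.53, -16.95]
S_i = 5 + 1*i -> [5, 6, 7, 8, 9]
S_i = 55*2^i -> [55, 110, 220, 440, 880]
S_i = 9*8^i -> [9, 72, 576, 4608, 36864]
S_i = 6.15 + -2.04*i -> [6.15, 4.11, 2.07, 0.03, -2.01]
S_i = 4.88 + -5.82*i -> [4.88, -0.94, -6.76, -12.58, -18.4]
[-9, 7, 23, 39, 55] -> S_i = -9 + 16*i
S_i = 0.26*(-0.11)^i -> [0.26, -0.03, 0.0, -0.0, 0.0]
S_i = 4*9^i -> [4, 36, 324, 2916, 26244]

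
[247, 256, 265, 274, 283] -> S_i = 247 + 9*i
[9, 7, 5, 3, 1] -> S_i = 9 + -2*i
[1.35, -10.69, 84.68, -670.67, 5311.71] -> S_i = 1.35*(-7.92)^i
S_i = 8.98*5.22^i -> [8.98, 46.88, 244.69, 1277.29, 6667.43]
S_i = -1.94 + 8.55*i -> [-1.94, 6.61, 15.16, 23.71, 32.26]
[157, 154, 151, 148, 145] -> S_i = 157 + -3*i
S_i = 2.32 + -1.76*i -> [2.32, 0.56, -1.2, -2.96, -4.72]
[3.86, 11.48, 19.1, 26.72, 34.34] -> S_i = 3.86 + 7.62*i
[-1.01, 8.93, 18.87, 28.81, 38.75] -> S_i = -1.01 + 9.94*i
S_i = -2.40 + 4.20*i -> [-2.4, 1.8, 6.0, 10.2, 14.4]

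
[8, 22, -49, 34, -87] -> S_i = Random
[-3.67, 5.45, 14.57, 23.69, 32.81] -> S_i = -3.67 + 9.12*i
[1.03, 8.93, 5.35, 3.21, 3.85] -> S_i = Random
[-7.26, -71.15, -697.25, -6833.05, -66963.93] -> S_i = -7.26*9.80^i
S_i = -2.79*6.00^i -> [-2.79, -16.74, -100.44, -602.64, -3615.84]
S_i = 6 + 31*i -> [6, 37, 68, 99, 130]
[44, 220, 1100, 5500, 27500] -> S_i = 44*5^i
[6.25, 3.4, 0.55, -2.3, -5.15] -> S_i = 6.25 + -2.85*i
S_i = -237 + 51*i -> [-237, -186, -135, -84, -33]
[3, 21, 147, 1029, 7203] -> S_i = 3*7^i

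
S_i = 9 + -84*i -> [9, -75, -159, -243, -327]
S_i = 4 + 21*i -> [4, 25, 46, 67, 88]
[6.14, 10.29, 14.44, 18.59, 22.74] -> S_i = 6.14 + 4.15*i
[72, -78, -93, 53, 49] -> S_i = Random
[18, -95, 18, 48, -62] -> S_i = Random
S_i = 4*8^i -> [4, 32, 256, 2048, 16384]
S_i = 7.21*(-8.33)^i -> [7.21, -60.06, 500.29, -4167.45, 34714.85]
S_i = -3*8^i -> [-3, -24, -192, -1536, -12288]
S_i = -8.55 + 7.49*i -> [-8.55, -1.06, 6.43, 13.92, 21.41]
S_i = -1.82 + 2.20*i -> [-1.82, 0.38, 2.58, 4.78, 6.98]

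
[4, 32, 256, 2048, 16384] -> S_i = 4*8^i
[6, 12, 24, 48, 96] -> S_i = 6*2^i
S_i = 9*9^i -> [9, 81, 729, 6561, 59049]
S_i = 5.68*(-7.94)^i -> [5.68, -45.1, 358.09, -2843.22, 22575.13]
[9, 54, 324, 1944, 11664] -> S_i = 9*6^i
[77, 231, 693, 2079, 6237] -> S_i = 77*3^i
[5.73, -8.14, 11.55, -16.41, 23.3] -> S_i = 5.73*(-1.42)^i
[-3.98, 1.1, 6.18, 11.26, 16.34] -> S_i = -3.98 + 5.08*i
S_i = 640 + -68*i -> [640, 572, 504, 436, 368]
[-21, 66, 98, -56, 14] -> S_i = Random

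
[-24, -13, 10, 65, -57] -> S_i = Random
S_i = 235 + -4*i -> [235, 231, 227, 223, 219]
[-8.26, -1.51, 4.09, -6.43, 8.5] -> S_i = Random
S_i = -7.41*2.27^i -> [-7.41, -16.82, -38.18, -86.68, -196.75]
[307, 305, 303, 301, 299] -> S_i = 307 + -2*i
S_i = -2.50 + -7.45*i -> [-2.5, -9.95, -17.4, -24.85, -32.3]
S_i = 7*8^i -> [7, 56, 448, 3584, 28672]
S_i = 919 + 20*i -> [919, 939, 959, 979, 999]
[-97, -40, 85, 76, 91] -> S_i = Random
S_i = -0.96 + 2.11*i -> [-0.96, 1.15, 3.26, 5.37, 7.48]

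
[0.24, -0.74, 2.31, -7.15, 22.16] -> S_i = 0.24*(-3.10)^i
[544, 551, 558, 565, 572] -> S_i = 544 + 7*i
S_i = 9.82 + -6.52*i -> [9.82, 3.3, -3.22, -9.74, -16.26]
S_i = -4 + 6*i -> [-4, 2, 8, 14, 20]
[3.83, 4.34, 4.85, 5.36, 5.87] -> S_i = 3.83 + 0.51*i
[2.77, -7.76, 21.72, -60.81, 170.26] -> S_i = 2.77*(-2.80)^i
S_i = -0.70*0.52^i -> [-0.7, -0.36, -0.19, -0.1, -0.05]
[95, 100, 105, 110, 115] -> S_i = 95 + 5*i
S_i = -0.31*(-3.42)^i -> [-0.31, 1.06, -3.63, 12.4, -42.41]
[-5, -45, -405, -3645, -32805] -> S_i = -5*9^i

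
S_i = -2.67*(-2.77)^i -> [-2.67, 7.4, -20.49, 56.75, -157.19]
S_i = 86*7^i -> [86, 602, 4214, 29498, 206486]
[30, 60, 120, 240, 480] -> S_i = 30*2^i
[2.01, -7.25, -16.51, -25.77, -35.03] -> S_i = 2.01 + -9.26*i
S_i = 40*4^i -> [40, 160, 640, 2560, 10240]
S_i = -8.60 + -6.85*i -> [-8.6, -15.45, -22.3, -29.15, -36.0]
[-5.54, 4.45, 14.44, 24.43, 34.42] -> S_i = -5.54 + 9.99*i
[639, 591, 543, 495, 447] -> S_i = 639 + -48*i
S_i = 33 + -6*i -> [33, 27, 21, 15, 9]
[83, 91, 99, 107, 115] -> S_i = 83 + 8*i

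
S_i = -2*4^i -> [-2, -8, -32, -128, -512]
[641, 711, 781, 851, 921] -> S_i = 641 + 70*i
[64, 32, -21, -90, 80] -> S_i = Random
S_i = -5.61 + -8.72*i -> [-5.61, -14.33, -23.05, -31.77, -40.49]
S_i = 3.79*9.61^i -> [3.79, 36.42, 350.01, 3363.64, 32324.57]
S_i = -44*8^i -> [-44, -352, -2816, -22528, -180224]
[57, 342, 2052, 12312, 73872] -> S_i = 57*6^i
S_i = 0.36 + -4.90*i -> [0.36, -4.54, -9.44, -14.34, -19.24]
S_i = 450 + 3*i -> [450, 453, 456, 459, 462]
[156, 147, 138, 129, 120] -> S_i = 156 + -9*i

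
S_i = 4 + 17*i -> [4, 21, 38, 55, 72]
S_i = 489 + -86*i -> [489, 403, 317, 231, 145]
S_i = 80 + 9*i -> [80, 89, 98, 107, 116]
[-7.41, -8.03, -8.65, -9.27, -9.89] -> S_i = -7.41 + -0.62*i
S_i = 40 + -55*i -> [40, -15, -70, -125, -180]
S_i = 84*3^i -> [84, 252, 756, 2268, 6804]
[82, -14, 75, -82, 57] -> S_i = Random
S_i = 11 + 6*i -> [11, 17, 23, 29, 35]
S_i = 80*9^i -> [80, 720, 6480, 58320, 524880]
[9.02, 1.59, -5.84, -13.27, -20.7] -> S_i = 9.02 + -7.43*i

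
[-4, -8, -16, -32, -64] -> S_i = -4*2^i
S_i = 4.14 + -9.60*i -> [4.14, -5.46, -15.06, -24.66, -34.26]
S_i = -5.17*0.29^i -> [-5.17, -1.5, -0.43, -0.13, -0.04]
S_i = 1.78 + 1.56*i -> [1.78, 3.34, 4.9, 6.46, 8.02]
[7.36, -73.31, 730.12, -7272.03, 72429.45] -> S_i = 7.36*(-9.96)^i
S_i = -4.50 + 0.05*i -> [-4.5, -4.45, -4.4, -4.35, -4.3]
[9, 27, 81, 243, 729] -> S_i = 9*3^i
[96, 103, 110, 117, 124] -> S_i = 96 + 7*i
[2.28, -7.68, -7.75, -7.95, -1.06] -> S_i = Random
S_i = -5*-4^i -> [-5, 20, -80, 320, -1280]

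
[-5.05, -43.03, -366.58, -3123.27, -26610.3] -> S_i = -5.05*8.52^i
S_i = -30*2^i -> [-30, -60, -120, -240, -480]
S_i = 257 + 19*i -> [257, 276, 295, 314, 333]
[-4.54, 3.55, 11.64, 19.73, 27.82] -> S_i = -4.54 + 8.09*i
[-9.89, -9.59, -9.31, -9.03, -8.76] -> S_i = -9.89*0.97^i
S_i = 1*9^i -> [1, 9, 81, 729, 6561]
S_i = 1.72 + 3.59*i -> [1.72, 5.31, 8.9, 12.49, 16.08]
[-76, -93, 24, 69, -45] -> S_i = Random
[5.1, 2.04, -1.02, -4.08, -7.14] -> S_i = 5.10 + -3.06*i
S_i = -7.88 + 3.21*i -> [-7.88, -4.67, -1.46, 1.75, 4.96]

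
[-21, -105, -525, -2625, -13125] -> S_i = -21*5^i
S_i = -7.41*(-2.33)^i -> [-7.41, 17.27, -40.23, 93.73, -218.39]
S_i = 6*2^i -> [6, 12, 24, 48, 96]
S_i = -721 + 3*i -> [-721, -718, -715, -712, -709]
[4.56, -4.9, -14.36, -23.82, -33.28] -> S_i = 4.56 + -9.46*i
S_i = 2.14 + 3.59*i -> [2.14, 5.73, 9.32, 12.91, 16.5]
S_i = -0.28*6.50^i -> [-0.28, -1.82, -11.83, -76.9, -499.82]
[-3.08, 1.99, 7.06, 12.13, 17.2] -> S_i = -3.08 + 5.07*i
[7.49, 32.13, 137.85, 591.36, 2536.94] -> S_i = 7.49*4.29^i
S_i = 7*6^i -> [7, 42, 252, 1512, 9072]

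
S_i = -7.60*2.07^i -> [-7.6, -15.73, -32.57, -67.41, -139.54]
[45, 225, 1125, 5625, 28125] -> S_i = 45*5^i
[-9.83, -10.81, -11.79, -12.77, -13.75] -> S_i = -9.83 + -0.98*i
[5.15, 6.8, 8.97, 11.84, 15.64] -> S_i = 5.15*1.32^i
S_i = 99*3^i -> [99, 297, 891, 2673, 8019]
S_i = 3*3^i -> [3, 9, 27, 81, 243]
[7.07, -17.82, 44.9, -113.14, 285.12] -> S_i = 7.07*(-2.52)^i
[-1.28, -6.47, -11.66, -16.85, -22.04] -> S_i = -1.28 + -5.19*i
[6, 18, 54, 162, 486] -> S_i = 6*3^i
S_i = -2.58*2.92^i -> [-2.58, -7.53, -22.0, -64.23, -187.56]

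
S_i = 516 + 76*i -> [516, 592, 668, 744, 820]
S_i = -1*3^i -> [-1, -3, -9, -27, -81]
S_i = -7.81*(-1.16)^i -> [-7.81, 9.06, -10.51, 12.19, -14.14]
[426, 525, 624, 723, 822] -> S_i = 426 + 99*i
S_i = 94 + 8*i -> [94, 102, 110, 118, 126]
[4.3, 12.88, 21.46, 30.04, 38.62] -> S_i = 4.30 + 8.58*i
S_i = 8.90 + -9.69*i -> [8.9, -0.79, -10.48, -20.17, -29.86]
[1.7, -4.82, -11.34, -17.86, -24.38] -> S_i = 1.70 + -6.52*i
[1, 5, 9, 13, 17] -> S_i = 1 + 4*i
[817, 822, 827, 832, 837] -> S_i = 817 + 5*i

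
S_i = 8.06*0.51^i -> [8.06, 4.11, 2.1, 1.07, 0.55]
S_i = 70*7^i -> [70, 490, 3430, 24010, 168070]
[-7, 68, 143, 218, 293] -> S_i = -7 + 75*i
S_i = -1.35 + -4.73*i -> [-1.35, -6.08, -10.81, -15.54, -20.27]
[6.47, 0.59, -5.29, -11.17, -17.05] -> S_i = 6.47 + -5.88*i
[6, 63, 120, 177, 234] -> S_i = 6 + 57*i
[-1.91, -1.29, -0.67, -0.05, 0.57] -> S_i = -1.91 + 0.62*i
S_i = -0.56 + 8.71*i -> [-0.56, 8.15, 16.86, 25.57, 34.28]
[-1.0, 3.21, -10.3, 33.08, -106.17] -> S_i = -1.00*(-3.21)^i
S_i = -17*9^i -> [-17, -153, -1377, -12393, -111537]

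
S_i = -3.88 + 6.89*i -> [-3.88, 3.01, 9.9, 16.79, 23.68]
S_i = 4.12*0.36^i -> [4.12, 1.48, 0.53, 0.19, 0.07]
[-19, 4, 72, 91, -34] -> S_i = Random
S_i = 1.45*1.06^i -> [1.45, 1.54, 1.63, 1.73, 1.83]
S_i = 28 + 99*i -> [28, 127, 226, 325, 424]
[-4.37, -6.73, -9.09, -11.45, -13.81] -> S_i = -4.37 + -2.36*i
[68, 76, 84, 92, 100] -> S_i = 68 + 8*i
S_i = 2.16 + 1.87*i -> [2.16, 4.03, 5.9, 7.77, 9.64]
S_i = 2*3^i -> [2, 6, 18, 54, 162]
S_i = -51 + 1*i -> [-51, -50, -49, -48, -47]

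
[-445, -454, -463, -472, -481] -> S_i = -445 + -9*i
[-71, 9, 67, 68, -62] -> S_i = Random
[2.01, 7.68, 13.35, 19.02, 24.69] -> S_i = 2.01 + 5.67*i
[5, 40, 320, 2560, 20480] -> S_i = 5*8^i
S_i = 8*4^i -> [8, 32, 128, 512, 2048]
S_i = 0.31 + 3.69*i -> [0.31, 4.0, 7.69, 11.38, 15.07]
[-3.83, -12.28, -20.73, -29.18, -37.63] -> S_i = -3.83 + -8.45*i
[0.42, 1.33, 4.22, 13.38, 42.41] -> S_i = 0.42*3.17^i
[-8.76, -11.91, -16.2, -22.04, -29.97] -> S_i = -8.76*1.36^i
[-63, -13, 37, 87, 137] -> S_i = -63 + 50*i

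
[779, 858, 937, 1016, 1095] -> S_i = 779 + 79*i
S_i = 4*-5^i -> [4, -20, 100, -500, 2500]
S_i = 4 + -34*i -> [4, -30, -64, -98, -132]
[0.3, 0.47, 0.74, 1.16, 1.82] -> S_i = 0.30*1.57^i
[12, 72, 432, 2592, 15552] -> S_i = 12*6^i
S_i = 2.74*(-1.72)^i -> [2.74, -4.71, 8.11, -13.94, 23.98]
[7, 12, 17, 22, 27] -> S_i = 7 + 5*i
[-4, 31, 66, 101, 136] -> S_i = -4 + 35*i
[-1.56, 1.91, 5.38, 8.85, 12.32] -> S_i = -1.56 + 3.47*i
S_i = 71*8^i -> [71, 568, 4544, 36352, 290816]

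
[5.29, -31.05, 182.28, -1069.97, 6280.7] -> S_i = 5.29*(-5.87)^i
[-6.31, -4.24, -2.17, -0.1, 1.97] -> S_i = -6.31 + 2.07*i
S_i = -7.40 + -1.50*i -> [-7.4, -8.9, -10.4, -11.9, -13.4]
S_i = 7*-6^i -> [7, -42, 252, -1512, 9072]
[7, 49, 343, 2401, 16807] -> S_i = 7*7^i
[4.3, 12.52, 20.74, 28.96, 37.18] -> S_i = 4.30 + 8.22*i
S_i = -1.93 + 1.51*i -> [-1.93, -0.42, 1.09, 2.6, 4.11]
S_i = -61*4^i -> [-61, -244, -976, -3904, -15616]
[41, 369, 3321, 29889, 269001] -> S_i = 41*9^i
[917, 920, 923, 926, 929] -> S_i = 917 + 3*i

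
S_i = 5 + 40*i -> [5, 45, 85, 125, 165]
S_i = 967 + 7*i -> [967, 974, 981, 988, 995]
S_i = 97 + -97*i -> [97, 0, -97, -194, -291]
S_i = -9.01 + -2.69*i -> [-9.01, -11.7, -14.39, -17.08, -19.77]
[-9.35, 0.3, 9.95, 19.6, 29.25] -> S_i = -9.35 + 9.65*i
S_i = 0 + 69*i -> [0, 69, 138, 207, 276]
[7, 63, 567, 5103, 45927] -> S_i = 7*9^i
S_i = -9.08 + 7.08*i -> [-9.08, -2.0, 5.08, 12.16, 19.24]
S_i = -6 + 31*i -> [-6, 25, 56, 87, 118]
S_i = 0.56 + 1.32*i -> [0.56, 1.88, 3.2, 4.52, 5.84]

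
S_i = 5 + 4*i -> [5, 9, 13, 17, 21]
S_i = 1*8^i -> [1, 8, 64, 512, 4096]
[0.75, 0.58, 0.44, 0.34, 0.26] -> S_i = 0.75*0.77^i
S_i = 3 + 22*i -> [3, 25, 47, 69, 91]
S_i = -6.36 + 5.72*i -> [-6.36, -0.64, 5.08, 10.8, 16.52]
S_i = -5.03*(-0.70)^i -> [-5.03, 3.52, -2.46, 1.73, -1.21]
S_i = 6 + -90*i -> [6, -84, -174, -264, -354]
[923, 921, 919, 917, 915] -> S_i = 923 + -2*i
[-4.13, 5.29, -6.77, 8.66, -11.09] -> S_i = -4.13*(-1.28)^i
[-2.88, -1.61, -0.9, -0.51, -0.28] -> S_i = -2.88*0.56^i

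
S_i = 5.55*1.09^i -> [5.55, 6.05, 6.59, 7.19, 7.83]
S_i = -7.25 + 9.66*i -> [-7.25, 2.41, 12.07, 21.73, 31.39]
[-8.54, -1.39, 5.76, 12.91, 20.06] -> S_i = -8.54 + 7.15*i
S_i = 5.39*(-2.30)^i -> [5.39, -12.4, 28.51, -65.58, 150.83]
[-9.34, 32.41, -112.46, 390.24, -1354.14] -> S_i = -9.34*(-3.47)^i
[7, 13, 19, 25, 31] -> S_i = 7 + 6*i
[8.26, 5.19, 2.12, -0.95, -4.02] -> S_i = 8.26 + -3.07*i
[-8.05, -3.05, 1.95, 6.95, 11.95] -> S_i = -8.05 + 5.00*i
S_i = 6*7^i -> [6, 42, 294, 2058, 14406]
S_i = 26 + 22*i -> [26, 48, 70, 92, 114]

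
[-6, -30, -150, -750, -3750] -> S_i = -6*5^i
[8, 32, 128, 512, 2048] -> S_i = 8*4^i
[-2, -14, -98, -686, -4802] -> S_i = -2*7^i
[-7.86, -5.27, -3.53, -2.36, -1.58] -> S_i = -7.86*0.67^i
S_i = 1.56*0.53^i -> [1.56, 0.83, 0.44, 0.23, 0.12]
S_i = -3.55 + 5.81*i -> [-3.55, 2.26, 8.07, 13.88, 19.69]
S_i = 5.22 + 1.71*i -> [5.22, 6.93, 8.64, 10.35, 12.06]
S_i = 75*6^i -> [75, 450, 2700, 16200, 97200]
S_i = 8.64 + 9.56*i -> [8.64, 18.2, 27.76, 37.32, 46.88]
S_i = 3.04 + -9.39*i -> [3.04, -6.35, -15.74, -25.13, -34.52]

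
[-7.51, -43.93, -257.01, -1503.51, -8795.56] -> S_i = -7.51*5.85^i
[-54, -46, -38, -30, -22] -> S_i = -54 + 8*i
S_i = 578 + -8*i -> [578, 570, 562, 554, 546]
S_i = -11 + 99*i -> [-11, 88, 187, 286, 385]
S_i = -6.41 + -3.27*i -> [-6.41, -9.68, -12.95, -16.22, -19.49]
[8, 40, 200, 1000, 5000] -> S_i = 8*5^i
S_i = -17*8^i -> [-17, -136, -1088, -8704, -69632]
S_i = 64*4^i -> [64, 256, 1024, 4096, 16384]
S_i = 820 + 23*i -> [820, 843, 866, 889, 912]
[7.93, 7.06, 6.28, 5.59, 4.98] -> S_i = 7.93*0.89^i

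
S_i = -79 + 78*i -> [-79, -1, 77, 155, 233]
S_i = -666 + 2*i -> [-666, -664, -662, -660, -658]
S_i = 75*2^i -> [75, 150, 300, 600, 1200]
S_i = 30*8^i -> [30, 240, 1920, 15360, 122880]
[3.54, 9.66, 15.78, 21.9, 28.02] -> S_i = 3.54 + 6.12*i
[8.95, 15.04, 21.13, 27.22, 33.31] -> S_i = 8.95 + 6.09*i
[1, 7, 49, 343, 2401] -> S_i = 1*7^i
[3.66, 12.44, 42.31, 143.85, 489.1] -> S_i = 3.66*3.40^i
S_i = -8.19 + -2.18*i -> [-8.19, -10.37, -12.55, -14.73, -16.91]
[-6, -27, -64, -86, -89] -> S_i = Random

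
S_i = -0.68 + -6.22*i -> [-0.68, -6.9, -13.12, -19.34, -25.56]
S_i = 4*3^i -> [4, 12, 36, 108, 324]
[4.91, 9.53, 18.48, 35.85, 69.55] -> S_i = 4.91*1.94^i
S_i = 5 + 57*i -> [5, 62, 119, 176, 233]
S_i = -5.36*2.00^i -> [-5.36, -10.72, -21.44, -42.88, -85.76]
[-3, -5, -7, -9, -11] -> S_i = -3 + -2*i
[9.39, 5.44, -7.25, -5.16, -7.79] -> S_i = Random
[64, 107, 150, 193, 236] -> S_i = 64 + 43*i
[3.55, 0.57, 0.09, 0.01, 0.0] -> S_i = 3.55*0.16^i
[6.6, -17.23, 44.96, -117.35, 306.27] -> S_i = 6.60*(-2.61)^i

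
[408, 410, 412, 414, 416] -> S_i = 408 + 2*i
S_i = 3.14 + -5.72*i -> [3.14, -2.58, -8.3, -14.02, -19.74]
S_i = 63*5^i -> [63, 315, 1575, 7875, 39375]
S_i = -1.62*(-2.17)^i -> [-1.62, 3.52, -7.63, 16.55, -35.92]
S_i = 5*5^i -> [5, 25, 125, 625, 3125]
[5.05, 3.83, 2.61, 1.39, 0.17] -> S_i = 5.05 + -1.22*i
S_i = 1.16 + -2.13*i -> [1.16, -0.97, -3.1, -5.23, -7.36]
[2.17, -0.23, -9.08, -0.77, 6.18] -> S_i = Random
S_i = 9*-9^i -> [9, -81, 729, -6561, 59049]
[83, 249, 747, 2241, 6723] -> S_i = 83*3^i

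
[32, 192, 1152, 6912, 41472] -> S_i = 32*6^i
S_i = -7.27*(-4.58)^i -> [-7.27, 33.3, -152.5, 698.44, -3198.87]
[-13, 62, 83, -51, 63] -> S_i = Random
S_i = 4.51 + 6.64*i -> [4.51, 11.15, 17.79, 24.43, 31.07]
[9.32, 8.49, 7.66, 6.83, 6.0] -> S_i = 9.32 + -0.83*i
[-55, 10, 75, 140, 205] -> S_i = -55 + 65*i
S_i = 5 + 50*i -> [5, 55, 105, 155, 205]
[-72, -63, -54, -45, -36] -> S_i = -72 + 9*i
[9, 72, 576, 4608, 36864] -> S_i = 9*8^i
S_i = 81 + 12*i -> [81, 93, 105, 117, 129]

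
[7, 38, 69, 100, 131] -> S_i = 7 + 31*i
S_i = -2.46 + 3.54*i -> [-2.46, 1.08, 4.62, 8.16, 11.7]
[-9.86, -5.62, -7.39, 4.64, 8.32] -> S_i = Random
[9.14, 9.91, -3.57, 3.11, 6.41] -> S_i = Random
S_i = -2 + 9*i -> [-2, 7, 16, 25, 34]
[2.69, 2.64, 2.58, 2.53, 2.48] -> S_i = 2.69*0.98^i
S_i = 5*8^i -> [5, 40, 320, 2560, 20480]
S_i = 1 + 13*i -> [1, 14, 27, 40, 53]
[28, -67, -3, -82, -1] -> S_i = Random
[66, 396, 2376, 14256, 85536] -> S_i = 66*6^i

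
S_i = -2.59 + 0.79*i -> [-2.59, -1.8, -1.01, -0.22, 0.57]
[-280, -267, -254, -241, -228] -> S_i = -280 + 13*i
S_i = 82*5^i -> [82, 410, 2050, 10250, 51250]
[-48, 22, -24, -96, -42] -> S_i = Random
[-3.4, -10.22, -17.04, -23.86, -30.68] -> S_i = -3.40 + -6.82*i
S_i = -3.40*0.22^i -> [-3.4, -0.75, -0.16, -0.04, -0.01]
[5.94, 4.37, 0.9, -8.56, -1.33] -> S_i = Random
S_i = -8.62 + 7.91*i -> [-8.62, -0.71, 7.2, 15.11, 23.02]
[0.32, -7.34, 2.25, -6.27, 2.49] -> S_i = Random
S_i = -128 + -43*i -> [-128, -171, -214, -257, -300]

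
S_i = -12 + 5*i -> [-12, -7, -2, 3, 8]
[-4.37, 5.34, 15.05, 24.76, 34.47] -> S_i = -4.37 + 9.71*i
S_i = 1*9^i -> [1, 9, 81, 729, 6561]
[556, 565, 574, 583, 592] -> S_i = 556 + 9*i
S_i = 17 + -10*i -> [17, 7, -3, -13, -23]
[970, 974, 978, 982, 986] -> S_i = 970 + 4*i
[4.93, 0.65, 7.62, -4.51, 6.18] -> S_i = Random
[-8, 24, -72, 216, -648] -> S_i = -8*-3^i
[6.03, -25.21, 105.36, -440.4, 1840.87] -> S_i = 6.03*(-4.18)^i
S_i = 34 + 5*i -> [34, 39, 44, 49, 54]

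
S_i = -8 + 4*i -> [-8, -4, 0, 4, 8]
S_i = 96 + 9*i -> [96, 105, 114, 123, 132]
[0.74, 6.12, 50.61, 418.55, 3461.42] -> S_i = 0.74*8.27^i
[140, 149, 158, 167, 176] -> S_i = 140 + 9*i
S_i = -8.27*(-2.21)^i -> [-8.27, 18.28, -40.39, 89.27, -197.28]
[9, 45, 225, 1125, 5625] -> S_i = 9*5^i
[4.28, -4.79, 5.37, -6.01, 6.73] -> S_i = 4.28*(-1.12)^i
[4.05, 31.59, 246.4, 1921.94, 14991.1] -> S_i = 4.05*7.80^i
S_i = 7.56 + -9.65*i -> [7.56, -2.09, -11.74, -21.39, -31.04]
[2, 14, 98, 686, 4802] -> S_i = 2*7^i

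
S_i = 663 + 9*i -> [663, 672, 681, 690, 699]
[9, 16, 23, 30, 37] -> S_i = 9 + 7*i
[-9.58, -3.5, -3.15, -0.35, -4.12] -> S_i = Random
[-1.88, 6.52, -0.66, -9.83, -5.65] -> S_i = Random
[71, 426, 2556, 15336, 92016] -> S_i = 71*6^i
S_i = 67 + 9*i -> [67, 76, 85, 94, 103]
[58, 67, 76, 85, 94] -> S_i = 58 + 9*i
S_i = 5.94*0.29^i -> [5.94, 1.72, 0.5, 0.14, 0.04]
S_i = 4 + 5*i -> [4, 9, 14, 19, 24]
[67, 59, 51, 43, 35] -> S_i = 67 + -8*i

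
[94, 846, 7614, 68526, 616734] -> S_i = 94*9^i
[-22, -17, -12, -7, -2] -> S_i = -22 + 5*i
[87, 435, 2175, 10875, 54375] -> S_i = 87*5^i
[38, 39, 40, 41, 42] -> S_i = 38 + 1*i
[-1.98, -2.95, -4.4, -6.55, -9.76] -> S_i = -1.98*1.49^i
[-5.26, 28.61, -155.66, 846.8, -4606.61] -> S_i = -5.26*(-5.44)^i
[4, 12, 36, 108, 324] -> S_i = 4*3^i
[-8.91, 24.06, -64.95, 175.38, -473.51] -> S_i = -8.91*(-2.70)^i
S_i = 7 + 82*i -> [7, 89, 171, 253, 335]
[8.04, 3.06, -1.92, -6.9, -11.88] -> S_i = 8.04 + -4.98*i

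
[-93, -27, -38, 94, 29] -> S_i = Random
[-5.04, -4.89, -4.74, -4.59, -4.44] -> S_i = -5.04 + 0.15*i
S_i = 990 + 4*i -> [990, 994, 998, 1002, 1006]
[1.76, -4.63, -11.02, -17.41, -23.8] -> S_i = 1.76 + -6.39*i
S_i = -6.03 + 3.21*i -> [-6.03, -2.82, 0.39, 3.6, 6.81]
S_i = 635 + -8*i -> [635, 627, 619, 611, 603]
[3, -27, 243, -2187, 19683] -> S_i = 3*-9^i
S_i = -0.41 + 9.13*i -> [-0.41, 8.72, 17.85, 26.98, 36.11]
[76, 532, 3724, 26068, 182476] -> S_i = 76*7^i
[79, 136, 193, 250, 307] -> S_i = 79 + 57*i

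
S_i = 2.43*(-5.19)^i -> [2.43, -12.61, 65.45, -339.71, 1763.09]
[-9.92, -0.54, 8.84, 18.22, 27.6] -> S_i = -9.92 + 9.38*i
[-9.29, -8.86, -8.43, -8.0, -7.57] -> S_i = -9.29 + 0.43*i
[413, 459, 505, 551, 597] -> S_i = 413 + 46*i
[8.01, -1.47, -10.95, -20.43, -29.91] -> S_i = 8.01 + -9.48*i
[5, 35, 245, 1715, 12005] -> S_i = 5*7^i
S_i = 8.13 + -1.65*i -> [8.13, 6.48, 4.83, 3.18, 1.53]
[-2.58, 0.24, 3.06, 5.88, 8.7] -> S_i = -2.58 + 2.82*i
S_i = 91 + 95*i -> [91, 186, 281, 376, 471]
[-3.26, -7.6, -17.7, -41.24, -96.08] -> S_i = -3.26*2.33^i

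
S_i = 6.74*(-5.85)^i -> [6.74, -39.43, 230.66, -1349.36, 7893.75]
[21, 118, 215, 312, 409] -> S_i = 21 + 97*i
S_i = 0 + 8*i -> [0, 8, 16, 24, 32]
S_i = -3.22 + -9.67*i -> [-3.22, -12.89, -22.56, -32.23, -41.9]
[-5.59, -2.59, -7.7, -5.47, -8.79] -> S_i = Random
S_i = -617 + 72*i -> [-617, -545, -473, -401, -329]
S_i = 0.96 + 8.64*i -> [0.96, 9.6, 18.24, 26.88, 35.52]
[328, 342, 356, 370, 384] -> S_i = 328 + 14*i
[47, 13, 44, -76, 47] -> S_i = Random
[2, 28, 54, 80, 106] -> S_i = 2 + 26*i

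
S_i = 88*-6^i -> [88, -528, 3168, -19008, 114048]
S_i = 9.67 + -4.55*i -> [9.67, 5.12, 0.57, -3.98, -8.53]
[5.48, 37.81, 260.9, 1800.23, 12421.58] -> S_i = 5.48*6.90^i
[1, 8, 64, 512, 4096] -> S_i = 1*8^i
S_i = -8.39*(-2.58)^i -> [-8.39, 21.65, -55.85, 144.09, -371.74]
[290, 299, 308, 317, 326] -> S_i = 290 + 9*i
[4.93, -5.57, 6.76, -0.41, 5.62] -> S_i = Random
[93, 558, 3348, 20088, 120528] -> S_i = 93*6^i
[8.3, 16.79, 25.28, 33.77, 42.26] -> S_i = 8.30 + 8.49*i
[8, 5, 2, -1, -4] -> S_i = 8 + -3*i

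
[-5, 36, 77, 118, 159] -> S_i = -5 + 41*i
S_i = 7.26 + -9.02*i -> [7.26, -1.76, -10.78, -19.8, -28.82]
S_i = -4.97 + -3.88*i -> [-4.97, -8.85, -12.73, -16.61, -20.49]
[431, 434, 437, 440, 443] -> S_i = 431 + 3*i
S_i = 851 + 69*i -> [851, 920, 989, 1058, 1127]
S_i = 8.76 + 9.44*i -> [8.76, 18.2, 27.64, 37.08, 46.52]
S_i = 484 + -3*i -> [484, 481, 478, 475, 472]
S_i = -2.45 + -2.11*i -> [-2.45, -4.56, -6.67, -8.78, -10.89]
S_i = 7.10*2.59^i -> [7.1, 18.39, 47.63, 123.36, 319.49]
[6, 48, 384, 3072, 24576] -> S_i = 6*8^i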